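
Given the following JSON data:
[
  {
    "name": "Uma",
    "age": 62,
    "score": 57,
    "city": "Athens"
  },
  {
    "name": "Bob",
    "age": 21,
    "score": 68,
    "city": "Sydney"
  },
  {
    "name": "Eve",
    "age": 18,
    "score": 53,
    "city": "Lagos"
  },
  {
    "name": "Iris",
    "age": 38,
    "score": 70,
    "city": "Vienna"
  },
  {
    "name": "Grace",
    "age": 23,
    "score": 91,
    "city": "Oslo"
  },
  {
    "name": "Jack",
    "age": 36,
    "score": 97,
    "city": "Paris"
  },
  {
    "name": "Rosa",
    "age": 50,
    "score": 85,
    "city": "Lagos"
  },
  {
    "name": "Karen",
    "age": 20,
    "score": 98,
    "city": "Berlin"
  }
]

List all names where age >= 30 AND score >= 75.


Checking both conditions:
  Uma (age=62, score=57) -> no
  Bob (age=21, score=68) -> no
  Eve (age=18, score=53) -> no
  Iris (age=38, score=70) -> no
  Grace (age=23, score=91) -> no
  Jack (age=36, score=97) -> YES
  Rosa (age=50, score=85) -> YES
  Karen (age=20, score=98) -> no


ANSWER: Jack, Rosa


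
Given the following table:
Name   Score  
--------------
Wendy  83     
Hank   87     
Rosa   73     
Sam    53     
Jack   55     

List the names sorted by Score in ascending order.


Sorting by Score (ascending):
  Sam: 53
  Jack: 55
  Rosa: 73
  Wendy: 83
  Hank: 87


ANSWER: Sam, Jack, Rosa, Wendy, Hank


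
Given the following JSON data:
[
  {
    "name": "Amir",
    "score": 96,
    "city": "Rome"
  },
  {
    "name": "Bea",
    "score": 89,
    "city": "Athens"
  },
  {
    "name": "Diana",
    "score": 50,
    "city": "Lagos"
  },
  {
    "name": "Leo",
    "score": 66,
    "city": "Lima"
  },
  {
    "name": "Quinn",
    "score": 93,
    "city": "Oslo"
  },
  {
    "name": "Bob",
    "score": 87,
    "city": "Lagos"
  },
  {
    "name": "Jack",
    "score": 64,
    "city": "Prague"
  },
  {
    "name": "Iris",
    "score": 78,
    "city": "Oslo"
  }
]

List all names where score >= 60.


Filtering records where score >= 60:
  Amir (score=96) -> YES
  Bea (score=89) -> YES
  Diana (score=50) -> no
  Leo (score=66) -> YES
  Quinn (score=93) -> YES
  Bob (score=87) -> YES
  Jack (score=64) -> YES
  Iris (score=78) -> YES


ANSWER: Amir, Bea, Leo, Quinn, Bob, Jack, Iris


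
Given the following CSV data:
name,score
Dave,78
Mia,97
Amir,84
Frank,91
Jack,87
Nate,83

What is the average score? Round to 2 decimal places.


Scores: 78, 97, 84, 91, 87, 83
Sum = 520
Count = 6
Average = 520 / 6 = 86.67

ANSWER: 86.67


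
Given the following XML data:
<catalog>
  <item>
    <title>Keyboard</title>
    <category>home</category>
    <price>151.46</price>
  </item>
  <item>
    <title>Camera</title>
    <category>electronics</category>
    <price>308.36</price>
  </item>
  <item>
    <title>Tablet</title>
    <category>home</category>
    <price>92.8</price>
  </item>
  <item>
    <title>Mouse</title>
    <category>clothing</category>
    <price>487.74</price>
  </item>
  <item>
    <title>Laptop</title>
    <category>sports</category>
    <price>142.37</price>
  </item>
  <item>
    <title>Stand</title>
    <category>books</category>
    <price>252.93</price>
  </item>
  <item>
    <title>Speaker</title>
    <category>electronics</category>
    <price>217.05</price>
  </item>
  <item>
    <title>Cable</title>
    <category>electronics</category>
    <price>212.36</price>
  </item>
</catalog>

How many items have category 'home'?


Scanning <item> elements for <category>home</category>:
  Item 1: Keyboard -> MATCH
  Item 3: Tablet -> MATCH
Count: 2

ANSWER: 2


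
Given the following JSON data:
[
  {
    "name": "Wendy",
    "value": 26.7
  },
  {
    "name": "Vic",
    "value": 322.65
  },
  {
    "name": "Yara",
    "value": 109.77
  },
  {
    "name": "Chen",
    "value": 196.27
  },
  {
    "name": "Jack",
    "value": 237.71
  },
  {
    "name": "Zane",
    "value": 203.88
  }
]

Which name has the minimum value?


Comparing values:
  Wendy: 26.7
  Vic: 322.65
  Yara: 109.77
  Chen: 196.27
  Jack: 237.71
  Zane: 203.88
Minimum: Wendy (26.7)

ANSWER: Wendy


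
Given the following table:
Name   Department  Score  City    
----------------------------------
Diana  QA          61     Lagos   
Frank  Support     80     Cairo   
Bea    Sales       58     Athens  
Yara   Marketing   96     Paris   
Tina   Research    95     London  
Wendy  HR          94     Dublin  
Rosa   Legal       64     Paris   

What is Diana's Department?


Row 1: Diana
Department = QA

ANSWER: QA


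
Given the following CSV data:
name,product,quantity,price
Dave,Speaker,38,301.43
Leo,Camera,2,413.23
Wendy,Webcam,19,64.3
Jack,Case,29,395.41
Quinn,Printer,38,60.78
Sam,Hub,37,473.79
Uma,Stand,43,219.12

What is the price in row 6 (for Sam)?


Row 6: Sam
Column 'price' = 473.79

ANSWER: 473.79


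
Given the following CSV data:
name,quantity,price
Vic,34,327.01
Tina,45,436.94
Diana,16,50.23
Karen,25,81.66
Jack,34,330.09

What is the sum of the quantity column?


Values in 'quantity' column:
  Row 1: 34
  Row 2: 45
  Row 3: 16
  Row 4: 25
  Row 5: 34
Sum = 34 + 45 + 16 + 25 + 34 = 154

ANSWER: 154


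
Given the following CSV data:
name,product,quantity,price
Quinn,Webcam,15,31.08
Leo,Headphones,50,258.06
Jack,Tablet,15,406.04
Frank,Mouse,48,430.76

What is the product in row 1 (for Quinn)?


Row 1: Quinn
Column 'product' = Webcam

ANSWER: Webcam


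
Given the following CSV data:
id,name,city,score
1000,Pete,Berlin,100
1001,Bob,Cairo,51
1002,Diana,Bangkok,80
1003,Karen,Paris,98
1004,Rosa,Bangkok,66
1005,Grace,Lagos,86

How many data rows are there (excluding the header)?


Counting rows (excluding header):
Header: id,name,city,score
Data rows: 6

ANSWER: 6


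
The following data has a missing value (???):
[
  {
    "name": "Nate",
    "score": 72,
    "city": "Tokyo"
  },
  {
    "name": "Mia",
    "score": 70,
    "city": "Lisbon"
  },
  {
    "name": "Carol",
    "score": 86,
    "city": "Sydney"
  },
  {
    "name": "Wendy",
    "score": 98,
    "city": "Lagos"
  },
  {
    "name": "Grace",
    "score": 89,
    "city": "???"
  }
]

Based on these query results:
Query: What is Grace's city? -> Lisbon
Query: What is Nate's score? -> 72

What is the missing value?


The missing value is Grace's city
From query: Grace's city = Lisbon

ANSWER: Lisbon


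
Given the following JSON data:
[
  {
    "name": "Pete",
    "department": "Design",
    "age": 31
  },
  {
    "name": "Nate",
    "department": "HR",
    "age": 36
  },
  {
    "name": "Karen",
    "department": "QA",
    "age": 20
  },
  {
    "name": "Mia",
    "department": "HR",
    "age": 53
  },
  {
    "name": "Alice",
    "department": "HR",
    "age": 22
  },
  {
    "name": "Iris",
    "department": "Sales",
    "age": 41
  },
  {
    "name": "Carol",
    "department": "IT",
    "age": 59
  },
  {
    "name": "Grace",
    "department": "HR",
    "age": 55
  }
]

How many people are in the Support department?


Scanning records for department = Support
  No matches found
Count: 0

ANSWER: 0


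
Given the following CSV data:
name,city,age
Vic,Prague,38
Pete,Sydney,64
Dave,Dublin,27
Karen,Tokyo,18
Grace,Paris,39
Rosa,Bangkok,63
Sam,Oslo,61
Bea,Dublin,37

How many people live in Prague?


Scanning city column for 'Prague':
  Row 1: Vic -> MATCH
Total matches: 1

ANSWER: 1


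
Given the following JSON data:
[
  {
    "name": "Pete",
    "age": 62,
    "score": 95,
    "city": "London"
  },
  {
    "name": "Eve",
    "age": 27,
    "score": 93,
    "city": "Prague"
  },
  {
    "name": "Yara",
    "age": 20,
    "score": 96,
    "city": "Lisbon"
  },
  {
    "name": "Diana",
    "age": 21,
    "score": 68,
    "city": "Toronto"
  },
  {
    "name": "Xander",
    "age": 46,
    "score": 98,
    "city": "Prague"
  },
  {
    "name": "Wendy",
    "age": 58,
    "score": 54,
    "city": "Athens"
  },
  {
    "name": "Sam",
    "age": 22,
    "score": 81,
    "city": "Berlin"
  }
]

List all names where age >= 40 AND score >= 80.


Checking both conditions:
  Pete (age=62, score=95) -> YES
  Eve (age=27, score=93) -> no
  Yara (age=20, score=96) -> no
  Diana (age=21, score=68) -> no
  Xander (age=46, score=98) -> YES
  Wendy (age=58, score=54) -> no
  Sam (age=22, score=81) -> no


ANSWER: Pete, Xander


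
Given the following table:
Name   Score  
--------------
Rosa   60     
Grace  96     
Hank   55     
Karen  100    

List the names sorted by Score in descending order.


Sorting by Score (descending):
  Karen: 100
  Grace: 96
  Rosa: 60
  Hank: 55


ANSWER: Karen, Grace, Rosa, Hank


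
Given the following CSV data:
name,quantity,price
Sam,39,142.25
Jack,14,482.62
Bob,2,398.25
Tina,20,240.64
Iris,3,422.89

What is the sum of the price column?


Values in 'price' column:
  Row 1: 142.25
  Row 2: 482.62
  Row 3: 398.25
  Row 4: 240.64
  Row 5: 422.89
Sum = 142.25 + 482.62 + 398.25 + 240.64 + 422.89 = 1686.65

ANSWER: 1686.65


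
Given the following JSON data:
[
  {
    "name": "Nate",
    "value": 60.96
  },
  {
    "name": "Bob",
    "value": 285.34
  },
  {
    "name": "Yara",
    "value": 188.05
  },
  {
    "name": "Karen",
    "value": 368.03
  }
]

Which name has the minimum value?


Comparing values:
  Nate: 60.96
  Bob: 285.34
  Yara: 188.05
  Karen: 368.03
Minimum: Nate (60.96)

ANSWER: Nate


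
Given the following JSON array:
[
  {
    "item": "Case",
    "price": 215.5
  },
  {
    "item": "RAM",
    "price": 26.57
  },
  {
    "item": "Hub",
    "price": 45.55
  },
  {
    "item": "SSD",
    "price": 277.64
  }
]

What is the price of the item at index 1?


Array index 1 -> RAM
price = 26.57

ANSWER: 26.57


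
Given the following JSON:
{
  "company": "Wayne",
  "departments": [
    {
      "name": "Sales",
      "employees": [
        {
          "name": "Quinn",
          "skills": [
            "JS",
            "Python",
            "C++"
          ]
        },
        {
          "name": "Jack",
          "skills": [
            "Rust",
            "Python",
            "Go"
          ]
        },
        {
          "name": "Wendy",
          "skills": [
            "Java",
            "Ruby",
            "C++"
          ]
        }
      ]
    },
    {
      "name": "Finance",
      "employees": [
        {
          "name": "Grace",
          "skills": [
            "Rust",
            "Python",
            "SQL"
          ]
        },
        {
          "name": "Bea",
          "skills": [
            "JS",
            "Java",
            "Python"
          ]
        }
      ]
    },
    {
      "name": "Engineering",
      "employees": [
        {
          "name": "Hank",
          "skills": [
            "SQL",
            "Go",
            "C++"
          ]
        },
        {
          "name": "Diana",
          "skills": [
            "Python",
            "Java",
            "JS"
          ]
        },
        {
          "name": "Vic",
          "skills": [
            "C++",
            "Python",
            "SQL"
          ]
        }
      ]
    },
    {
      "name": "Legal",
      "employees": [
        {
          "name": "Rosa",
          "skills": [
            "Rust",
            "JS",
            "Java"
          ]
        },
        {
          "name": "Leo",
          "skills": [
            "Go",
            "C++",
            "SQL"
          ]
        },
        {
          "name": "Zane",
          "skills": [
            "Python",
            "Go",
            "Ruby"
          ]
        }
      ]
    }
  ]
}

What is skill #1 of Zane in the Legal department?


Path: departments[3].employees[2].skills[0]
Value: Python

ANSWER: Python


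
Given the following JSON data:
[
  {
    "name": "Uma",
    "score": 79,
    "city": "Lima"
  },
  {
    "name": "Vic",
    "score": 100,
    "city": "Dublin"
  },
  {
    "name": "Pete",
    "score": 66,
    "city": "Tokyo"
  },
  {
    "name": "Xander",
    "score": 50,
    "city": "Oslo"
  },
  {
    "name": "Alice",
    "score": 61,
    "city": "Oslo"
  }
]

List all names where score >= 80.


Filtering records where score >= 80:
  Uma (score=79) -> no
  Vic (score=100) -> YES
  Pete (score=66) -> no
  Xander (score=50) -> no
  Alice (score=61) -> no


ANSWER: Vic


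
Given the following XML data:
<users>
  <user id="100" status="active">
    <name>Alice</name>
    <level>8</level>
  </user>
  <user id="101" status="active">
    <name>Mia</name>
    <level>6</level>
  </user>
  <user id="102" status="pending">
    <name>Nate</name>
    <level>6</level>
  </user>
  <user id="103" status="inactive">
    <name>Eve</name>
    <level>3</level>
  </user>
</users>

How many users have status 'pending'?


Counting users with status='pending':
  Nate (id=102) -> MATCH
Count: 1

ANSWER: 1


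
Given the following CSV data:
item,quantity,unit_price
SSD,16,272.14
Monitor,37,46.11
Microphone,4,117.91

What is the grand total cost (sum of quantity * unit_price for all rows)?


Computing row totals:
  SSD: 16 * 272.14 = 4354.24
  Monitor: 37 * 46.11 = 1706.07
  Microphone: 4 * 117.91 = 471.64
Grand total = 4354.24 + 1706.07 + 471.64 = 6531.95

ANSWER: 6531.95


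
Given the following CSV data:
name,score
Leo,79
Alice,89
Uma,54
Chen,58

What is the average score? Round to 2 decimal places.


Scores: 79, 89, 54, 58
Sum = 280
Count = 4
Average = 280 / 4 = 70.00

ANSWER: 70.00


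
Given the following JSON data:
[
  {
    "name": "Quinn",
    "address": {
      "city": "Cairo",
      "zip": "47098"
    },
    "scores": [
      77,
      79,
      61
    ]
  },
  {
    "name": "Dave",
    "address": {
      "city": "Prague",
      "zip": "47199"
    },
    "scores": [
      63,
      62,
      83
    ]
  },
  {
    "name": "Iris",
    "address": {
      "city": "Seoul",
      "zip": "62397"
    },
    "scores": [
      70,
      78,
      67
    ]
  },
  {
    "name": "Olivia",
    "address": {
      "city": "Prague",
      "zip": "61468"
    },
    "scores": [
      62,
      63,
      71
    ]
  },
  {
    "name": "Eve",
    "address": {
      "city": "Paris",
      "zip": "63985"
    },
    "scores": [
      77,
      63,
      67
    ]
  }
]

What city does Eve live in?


Path: records[4].address.city
Value: Paris

ANSWER: Paris


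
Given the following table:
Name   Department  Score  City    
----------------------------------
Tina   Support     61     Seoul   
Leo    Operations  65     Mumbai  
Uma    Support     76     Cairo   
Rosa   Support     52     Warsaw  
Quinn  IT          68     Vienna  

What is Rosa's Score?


Row 4: Rosa
Score = 52

ANSWER: 52


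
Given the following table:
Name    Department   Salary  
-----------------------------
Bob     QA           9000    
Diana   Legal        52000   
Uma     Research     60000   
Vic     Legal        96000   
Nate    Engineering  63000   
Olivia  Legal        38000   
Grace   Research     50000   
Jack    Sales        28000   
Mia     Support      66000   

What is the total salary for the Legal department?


Legal department members:
  Diana: 52000
  Vic: 96000
  Olivia: 38000
Total = 52000 + 96000 + 38000 = 186000

ANSWER: 186000


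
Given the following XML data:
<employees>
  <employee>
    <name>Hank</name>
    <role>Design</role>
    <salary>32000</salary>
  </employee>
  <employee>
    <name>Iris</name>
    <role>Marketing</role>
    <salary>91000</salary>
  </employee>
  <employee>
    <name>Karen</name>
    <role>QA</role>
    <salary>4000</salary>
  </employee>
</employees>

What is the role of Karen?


Searching for <employee> with <name>Karen</name>
Found at position 3
<role>QA</role>

ANSWER: QA


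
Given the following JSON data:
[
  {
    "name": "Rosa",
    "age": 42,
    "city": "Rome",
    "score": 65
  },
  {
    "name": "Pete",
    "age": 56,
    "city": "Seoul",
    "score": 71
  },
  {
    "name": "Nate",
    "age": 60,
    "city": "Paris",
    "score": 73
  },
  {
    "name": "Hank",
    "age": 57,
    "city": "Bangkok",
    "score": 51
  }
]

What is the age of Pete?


Looking up record where name = Pete
Record index: 1
Field 'age' = 56

ANSWER: 56


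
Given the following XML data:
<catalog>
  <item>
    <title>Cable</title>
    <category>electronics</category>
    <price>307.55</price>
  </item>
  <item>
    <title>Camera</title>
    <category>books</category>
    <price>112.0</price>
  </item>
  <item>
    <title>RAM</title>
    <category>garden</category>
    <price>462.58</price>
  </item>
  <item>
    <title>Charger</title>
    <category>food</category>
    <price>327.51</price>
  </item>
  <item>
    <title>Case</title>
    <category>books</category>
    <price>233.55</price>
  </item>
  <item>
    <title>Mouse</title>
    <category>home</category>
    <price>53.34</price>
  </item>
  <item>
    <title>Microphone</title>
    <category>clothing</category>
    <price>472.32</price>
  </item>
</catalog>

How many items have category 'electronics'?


Scanning <item> elements for <category>electronics</category>:
  Item 1: Cable -> MATCH
Count: 1

ANSWER: 1


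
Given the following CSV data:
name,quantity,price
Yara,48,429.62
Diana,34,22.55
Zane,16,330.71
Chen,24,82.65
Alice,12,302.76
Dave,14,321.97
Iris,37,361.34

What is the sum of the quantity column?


Values in 'quantity' column:
  Row 1: 48
  Row 2: 34
  Row 3: 16
  Row 4: 24
  Row 5: 12
  Row 6: 14
  Row 7: 37
Sum = 48 + 34 + 16 + 24 + 12 + 14 + 37 = 185

ANSWER: 185


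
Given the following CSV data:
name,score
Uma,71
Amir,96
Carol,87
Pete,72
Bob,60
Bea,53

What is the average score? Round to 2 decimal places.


Scores: 71, 96, 87, 72, 60, 53
Sum = 439
Count = 6
Average = 439 / 6 = 73.17

ANSWER: 73.17


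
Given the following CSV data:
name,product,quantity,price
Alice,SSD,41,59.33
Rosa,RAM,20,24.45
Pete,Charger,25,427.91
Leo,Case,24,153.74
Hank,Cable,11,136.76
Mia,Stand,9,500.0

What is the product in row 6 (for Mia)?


Row 6: Mia
Column 'product' = Stand

ANSWER: Stand


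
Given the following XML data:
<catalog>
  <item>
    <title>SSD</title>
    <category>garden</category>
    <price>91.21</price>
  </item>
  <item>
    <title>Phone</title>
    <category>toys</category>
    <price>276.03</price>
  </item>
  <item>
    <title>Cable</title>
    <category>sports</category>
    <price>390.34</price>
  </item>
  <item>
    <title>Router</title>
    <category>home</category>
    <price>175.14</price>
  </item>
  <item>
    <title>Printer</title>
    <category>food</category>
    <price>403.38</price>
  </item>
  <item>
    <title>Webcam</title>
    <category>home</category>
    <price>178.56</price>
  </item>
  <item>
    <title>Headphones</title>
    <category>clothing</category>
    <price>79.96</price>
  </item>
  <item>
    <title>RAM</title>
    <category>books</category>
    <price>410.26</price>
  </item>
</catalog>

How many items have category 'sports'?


Scanning <item> elements for <category>sports</category>:
  Item 3: Cable -> MATCH
Count: 1

ANSWER: 1


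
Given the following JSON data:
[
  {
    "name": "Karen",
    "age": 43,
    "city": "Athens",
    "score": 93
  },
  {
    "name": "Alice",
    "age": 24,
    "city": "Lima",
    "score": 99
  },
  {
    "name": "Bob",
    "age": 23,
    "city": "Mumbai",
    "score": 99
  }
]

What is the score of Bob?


Looking up record where name = Bob
Record index: 2
Field 'score' = 99

ANSWER: 99


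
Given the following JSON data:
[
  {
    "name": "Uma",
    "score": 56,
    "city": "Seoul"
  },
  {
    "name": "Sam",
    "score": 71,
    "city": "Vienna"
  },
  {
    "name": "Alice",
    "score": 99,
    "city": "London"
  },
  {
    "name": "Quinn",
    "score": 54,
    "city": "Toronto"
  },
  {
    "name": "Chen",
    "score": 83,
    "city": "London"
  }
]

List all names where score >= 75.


Filtering records where score >= 75:
  Uma (score=56) -> no
  Sam (score=71) -> no
  Alice (score=99) -> YES
  Quinn (score=54) -> no
  Chen (score=83) -> YES


ANSWER: Alice, Chen


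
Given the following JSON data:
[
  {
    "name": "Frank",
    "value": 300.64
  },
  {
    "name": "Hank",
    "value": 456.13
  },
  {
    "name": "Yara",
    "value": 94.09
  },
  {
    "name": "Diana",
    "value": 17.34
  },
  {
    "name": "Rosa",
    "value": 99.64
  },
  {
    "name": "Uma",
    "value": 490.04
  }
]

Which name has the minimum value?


Comparing values:
  Frank: 300.64
  Hank: 456.13
  Yara: 94.09
  Diana: 17.34
  Rosa: 99.64
  Uma: 490.04
Minimum: Diana (17.34)

ANSWER: Diana


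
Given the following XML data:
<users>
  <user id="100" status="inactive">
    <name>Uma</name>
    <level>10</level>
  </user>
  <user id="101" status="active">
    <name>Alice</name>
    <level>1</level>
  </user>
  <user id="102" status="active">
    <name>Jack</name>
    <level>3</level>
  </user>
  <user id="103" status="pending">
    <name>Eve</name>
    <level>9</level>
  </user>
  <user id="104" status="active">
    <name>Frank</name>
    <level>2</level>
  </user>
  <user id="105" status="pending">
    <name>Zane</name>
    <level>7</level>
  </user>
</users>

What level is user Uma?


Finding user: Uma
<level>10</level>

ANSWER: 10


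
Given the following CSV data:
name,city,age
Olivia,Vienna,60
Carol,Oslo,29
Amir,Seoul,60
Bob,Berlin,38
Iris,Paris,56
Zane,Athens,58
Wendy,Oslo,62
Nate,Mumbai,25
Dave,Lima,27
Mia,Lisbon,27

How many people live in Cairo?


Scanning city column for 'Cairo':
Total matches: 0

ANSWER: 0


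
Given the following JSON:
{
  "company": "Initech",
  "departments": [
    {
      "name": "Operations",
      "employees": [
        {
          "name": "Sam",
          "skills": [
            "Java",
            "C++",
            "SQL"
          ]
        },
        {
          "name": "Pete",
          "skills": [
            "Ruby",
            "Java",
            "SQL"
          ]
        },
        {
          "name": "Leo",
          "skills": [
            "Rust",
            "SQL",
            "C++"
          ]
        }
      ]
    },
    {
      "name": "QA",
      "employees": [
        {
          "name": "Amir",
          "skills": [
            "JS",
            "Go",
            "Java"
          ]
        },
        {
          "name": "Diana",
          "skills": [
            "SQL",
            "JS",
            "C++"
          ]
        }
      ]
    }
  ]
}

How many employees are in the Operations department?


Path: departments[0].employees
Count: 3

ANSWER: 3


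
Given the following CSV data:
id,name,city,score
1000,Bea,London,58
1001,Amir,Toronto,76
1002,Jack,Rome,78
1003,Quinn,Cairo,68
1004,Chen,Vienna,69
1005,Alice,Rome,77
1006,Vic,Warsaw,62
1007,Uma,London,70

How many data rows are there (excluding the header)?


Counting rows (excluding header):
Header: id,name,city,score
Data rows: 8

ANSWER: 8


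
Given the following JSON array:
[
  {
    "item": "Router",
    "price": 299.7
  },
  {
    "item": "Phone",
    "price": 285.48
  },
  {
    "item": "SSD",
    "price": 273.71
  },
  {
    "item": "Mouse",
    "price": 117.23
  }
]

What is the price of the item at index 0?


Array index 0 -> Router
price = 299.7

ANSWER: 299.7


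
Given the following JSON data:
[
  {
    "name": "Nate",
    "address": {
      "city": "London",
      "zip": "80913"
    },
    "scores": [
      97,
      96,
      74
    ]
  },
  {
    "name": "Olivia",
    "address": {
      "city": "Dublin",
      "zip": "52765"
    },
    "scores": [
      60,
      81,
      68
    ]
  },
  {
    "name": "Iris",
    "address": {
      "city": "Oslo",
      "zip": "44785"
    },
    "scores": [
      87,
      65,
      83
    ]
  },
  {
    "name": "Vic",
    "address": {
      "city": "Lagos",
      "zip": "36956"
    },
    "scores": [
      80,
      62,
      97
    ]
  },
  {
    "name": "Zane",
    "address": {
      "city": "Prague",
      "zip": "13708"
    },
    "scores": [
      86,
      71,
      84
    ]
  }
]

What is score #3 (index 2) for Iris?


Path: records[2].scores[2]
Value: 83

ANSWER: 83


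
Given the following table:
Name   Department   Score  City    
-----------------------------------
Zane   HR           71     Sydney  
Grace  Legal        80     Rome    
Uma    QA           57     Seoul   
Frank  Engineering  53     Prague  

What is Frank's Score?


Row 4: Frank
Score = 53

ANSWER: 53


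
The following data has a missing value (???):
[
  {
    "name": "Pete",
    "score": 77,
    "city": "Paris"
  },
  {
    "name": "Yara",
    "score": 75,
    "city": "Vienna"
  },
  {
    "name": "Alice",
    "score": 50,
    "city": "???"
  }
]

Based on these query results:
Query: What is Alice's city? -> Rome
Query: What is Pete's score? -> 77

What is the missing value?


The missing value is Alice's city
From query: Alice's city = Rome

ANSWER: Rome


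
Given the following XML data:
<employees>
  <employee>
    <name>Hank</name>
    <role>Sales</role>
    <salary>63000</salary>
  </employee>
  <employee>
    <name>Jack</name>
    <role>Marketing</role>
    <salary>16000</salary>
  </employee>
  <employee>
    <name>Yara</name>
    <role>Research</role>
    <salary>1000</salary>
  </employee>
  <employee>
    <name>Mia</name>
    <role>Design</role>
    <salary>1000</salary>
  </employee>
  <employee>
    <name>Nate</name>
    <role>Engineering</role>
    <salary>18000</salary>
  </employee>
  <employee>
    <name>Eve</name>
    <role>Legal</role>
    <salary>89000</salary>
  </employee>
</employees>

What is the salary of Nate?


Searching for <employee> with <name>Nate</name>
Found at position 5
<salary>18000</salary>

ANSWER: 18000


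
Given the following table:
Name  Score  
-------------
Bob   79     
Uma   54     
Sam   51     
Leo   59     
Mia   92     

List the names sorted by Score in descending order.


Sorting by Score (descending):
  Mia: 92
  Bob: 79
  Leo: 59
  Uma: 54
  Sam: 51


ANSWER: Mia, Bob, Leo, Uma, Sam


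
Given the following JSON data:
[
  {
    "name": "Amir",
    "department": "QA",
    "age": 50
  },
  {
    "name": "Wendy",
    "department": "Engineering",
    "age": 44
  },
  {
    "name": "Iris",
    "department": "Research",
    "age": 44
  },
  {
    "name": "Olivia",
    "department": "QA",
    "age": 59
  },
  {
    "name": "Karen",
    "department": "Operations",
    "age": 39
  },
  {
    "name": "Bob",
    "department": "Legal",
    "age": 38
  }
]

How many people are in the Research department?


Scanning records for department = Research
  Record 2: Iris
Count: 1

ANSWER: 1


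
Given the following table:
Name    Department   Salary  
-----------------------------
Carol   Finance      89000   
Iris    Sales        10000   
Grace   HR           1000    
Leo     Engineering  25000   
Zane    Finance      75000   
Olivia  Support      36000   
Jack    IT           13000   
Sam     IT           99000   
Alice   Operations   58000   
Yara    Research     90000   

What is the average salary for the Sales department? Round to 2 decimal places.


Sales department members:
  Iris: 10000
Sum = 10000
Count = 1
Average = 10000 / 1 = 10000.00

ANSWER: 10000.00


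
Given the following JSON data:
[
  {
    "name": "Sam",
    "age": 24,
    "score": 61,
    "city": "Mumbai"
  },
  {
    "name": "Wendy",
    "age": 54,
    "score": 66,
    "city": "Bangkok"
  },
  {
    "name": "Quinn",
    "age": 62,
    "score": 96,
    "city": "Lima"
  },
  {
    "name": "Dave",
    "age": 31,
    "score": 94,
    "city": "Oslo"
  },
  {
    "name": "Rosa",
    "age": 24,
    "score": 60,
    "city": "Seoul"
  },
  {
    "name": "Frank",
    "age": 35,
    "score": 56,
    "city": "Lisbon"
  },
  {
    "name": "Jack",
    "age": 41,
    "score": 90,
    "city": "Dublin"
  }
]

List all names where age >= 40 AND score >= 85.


Checking both conditions:
  Sam (age=24, score=61) -> no
  Wendy (age=54, score=66) -> no
  Quinn (age=62, score=96) -> YES
  Dave (age=31, score=94) -> no
  Rosa (age=24, score=60) -> no
  Frank (age=35, score=56) -> no
  Jack (age=41, score=90) -> YES


ANSWER: Quinn, Jack


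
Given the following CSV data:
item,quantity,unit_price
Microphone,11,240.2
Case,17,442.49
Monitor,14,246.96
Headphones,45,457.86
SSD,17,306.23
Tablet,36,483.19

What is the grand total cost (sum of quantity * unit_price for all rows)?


Computing row totals:
  Microphone: 11 * 240.2 = 2642.2
  Case: 17 * 442.49 = 7522.33
  Monitor: 14 * 246.96 = 3457.44
  Headphones: 45 * 457.86 = 20603.7
  SSD: 17 * 306.23 = 5205.91
  Tablet: 36 * 483.19 = 17394.84
Grand total = 2642.2 + 7522.33 + 3457.44 + 20603.7 + 5205.91 + 17394.84 = 56826.42

ANSWER: 56826.42


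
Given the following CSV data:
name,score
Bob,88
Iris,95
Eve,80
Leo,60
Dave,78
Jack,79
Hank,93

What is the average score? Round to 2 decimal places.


Scores: 88, 95, 80, 60, 78, 79, 93
Sum = 573
Count = 7
Average = 573 / 7 = 81.86

ANSWER: 81.86


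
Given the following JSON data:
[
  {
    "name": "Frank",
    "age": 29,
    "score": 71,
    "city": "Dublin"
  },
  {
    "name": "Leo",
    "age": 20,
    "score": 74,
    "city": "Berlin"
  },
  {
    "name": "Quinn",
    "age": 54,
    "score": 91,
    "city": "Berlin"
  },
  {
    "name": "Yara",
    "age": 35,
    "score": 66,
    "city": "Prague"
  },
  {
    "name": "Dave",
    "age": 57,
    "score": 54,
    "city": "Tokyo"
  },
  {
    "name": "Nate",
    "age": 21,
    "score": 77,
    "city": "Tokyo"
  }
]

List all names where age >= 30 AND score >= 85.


Checking both conditions:
  Frank (age=29, score=71) -> no
  Leo (age=20, score=74) -> no
  Quinn (age=54, score=91) -> YES
  Yara (age=35, score=66) -> no
  Dave (age=57, score=54) -> no
  Nate (age=21, score=77) -> no


ANSWER: Quinn


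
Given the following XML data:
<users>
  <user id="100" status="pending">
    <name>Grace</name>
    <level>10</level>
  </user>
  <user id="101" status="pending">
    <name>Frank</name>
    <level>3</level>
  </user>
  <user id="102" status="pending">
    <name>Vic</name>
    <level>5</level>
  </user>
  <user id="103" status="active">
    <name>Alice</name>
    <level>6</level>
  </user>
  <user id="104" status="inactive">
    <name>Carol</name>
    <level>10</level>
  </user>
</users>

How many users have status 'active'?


Counting users with status='active':
  Alice (id=103) -> MATCH
Count: 1

ANSWER: 1


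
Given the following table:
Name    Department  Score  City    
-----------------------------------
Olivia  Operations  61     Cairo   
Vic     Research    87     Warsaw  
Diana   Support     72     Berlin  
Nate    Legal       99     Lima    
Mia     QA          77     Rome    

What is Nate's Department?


Row 4: Nate
Department = Legal

ANSWER: Legal


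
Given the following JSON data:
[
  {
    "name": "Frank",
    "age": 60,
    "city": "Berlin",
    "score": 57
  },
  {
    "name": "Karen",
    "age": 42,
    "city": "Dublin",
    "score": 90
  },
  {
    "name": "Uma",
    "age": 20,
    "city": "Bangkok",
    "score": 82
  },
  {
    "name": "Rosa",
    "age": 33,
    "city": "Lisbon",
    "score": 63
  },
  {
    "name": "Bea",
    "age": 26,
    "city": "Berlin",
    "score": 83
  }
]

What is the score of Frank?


Looking up record where name = Frank
Record index: 0
Field 'score' = 57

ANSWER: 57


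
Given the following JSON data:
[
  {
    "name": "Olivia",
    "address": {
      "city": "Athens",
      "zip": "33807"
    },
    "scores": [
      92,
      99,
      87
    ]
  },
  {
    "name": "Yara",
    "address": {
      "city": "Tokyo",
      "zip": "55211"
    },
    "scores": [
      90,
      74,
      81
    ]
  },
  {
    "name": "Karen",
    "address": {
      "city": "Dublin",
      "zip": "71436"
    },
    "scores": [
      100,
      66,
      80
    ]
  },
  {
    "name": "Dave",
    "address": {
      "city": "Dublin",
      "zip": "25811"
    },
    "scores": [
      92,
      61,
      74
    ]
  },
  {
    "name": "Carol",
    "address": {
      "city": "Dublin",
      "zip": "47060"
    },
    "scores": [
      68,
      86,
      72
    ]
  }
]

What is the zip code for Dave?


Path: records[3].address.zip
Value: 25811

ANSWER: 25811


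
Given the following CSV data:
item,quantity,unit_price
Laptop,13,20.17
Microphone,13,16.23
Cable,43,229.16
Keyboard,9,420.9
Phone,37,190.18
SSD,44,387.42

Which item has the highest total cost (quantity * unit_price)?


Computing row totals:
  Laptop: 262.21
  Microphone: 210.99
  Cable: 9853.88
  Keyboard: 3788.1
  Phone: 7036.66
  SSD: 17046.48
Maximum: SSD (17046.48)

ANSWER: SSD


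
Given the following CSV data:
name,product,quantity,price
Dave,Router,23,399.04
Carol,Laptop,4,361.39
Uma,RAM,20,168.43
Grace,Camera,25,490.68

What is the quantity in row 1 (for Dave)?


Row 1: Dave
Column 'quantity' = 23

ANSWER: 23


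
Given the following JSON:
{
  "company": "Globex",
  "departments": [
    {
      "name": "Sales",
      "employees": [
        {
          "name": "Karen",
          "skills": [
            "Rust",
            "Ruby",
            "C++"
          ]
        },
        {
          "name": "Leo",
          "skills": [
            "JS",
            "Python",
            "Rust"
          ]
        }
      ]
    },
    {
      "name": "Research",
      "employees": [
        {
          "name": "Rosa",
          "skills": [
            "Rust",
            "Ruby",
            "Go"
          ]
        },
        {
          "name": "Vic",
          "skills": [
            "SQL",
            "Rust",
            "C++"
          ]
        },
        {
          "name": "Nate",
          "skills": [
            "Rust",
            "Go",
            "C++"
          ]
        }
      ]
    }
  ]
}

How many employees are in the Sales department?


Path: departments[0].employees
Count: 2

ANSWER: 2


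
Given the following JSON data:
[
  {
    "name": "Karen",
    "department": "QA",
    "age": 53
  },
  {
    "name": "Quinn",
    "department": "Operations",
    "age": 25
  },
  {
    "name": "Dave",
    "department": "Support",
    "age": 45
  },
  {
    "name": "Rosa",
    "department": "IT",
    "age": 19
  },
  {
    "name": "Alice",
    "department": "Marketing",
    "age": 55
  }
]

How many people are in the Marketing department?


Scanning records for department = Marketing
  Record 4: Alice
Count: 1

ANSWER: 1


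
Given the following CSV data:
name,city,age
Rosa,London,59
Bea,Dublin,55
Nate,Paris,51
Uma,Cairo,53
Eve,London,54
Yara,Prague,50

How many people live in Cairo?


Scanning city column for 'Cairo':
  Row 4: Uma -> MATCH
Total matches: 1

ANSWER: 1


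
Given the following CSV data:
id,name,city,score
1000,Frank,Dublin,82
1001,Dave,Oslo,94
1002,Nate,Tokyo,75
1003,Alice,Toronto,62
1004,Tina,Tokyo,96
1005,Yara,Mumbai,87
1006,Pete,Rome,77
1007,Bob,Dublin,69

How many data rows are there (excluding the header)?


Counting rows (excluding header):
Header: id,name,city,score
Data rows: 8

ANSWER: 8


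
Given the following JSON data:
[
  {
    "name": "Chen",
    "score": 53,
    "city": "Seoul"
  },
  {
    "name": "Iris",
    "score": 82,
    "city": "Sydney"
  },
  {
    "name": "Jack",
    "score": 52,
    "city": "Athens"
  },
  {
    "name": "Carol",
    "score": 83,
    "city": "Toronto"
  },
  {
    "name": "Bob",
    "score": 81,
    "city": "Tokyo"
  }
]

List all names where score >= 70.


Filtering records where score >= 70:
  Chen (score=53) -> no
  Iris (score=82) -> YES
  Jack (score=52) -> no
  Carol (score=83) -> YES
  Bob (score=81) -> YES


ANSWER: Iris, Carol, Bob


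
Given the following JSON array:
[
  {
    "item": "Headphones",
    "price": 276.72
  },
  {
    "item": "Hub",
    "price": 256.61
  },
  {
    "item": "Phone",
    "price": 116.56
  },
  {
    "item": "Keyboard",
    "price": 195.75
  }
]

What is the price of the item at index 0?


Array index 0 -> Headphones
price = 276.72

ANSWER: 276.72


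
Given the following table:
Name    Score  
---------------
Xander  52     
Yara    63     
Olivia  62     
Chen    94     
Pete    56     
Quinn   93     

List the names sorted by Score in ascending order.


Sorting by Score (ascending):
  Xander: 52
  Pete: 56
  Olivia: 62
  Yara: 63
  Quinn: 93
  Chen: 94


ANSWER: Xander, Pete, Olivia, Yara, Quinn, Chen


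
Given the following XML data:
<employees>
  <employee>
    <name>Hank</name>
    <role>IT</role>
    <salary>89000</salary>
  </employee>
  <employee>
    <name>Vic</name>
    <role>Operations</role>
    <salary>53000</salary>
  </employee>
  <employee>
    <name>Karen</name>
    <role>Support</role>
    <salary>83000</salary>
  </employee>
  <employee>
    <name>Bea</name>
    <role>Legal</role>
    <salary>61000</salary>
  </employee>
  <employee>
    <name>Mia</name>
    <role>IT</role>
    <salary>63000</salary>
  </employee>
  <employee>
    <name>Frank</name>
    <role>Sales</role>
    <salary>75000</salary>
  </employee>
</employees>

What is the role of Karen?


Searching for <employee> with <name>Karen</name>
Found at position 3
<role>Support</role>

ANSWER: Support


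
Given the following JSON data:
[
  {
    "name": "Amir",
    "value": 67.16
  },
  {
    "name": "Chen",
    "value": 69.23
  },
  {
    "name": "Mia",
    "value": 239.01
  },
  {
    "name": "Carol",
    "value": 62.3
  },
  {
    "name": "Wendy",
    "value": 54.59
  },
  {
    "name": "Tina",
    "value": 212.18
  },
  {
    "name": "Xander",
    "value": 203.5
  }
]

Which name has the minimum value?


Comparing values:
  Amir: 67.16
  Chen: 69.23
  Mia: 239.01
  Carol: 62.3
  Wendy: 54.59
  Tina: 212.18
  Xander: 203.5
Minimum: Wendy (54.59)

ANSWER: Wendy


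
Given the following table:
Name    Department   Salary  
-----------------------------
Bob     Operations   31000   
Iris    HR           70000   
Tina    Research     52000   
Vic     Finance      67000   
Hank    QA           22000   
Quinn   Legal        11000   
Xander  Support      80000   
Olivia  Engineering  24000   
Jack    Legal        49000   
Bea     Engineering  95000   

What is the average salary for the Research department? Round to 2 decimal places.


Research department members:
  Tina: 52000
Sum = 52000
Count = 1
Average = 52000 / 1 = 52000.00

ANSWER: 52000.00


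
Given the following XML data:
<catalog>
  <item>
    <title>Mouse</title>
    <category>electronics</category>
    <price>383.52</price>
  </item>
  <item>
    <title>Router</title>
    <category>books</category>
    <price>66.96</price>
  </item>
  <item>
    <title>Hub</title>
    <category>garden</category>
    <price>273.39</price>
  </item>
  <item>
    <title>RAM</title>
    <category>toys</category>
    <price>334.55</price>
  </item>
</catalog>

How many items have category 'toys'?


Scanning <item> elements for <category>toys</category>:
  Item 4: RAM -> MATCH
Count: 1

ANSWER: 1


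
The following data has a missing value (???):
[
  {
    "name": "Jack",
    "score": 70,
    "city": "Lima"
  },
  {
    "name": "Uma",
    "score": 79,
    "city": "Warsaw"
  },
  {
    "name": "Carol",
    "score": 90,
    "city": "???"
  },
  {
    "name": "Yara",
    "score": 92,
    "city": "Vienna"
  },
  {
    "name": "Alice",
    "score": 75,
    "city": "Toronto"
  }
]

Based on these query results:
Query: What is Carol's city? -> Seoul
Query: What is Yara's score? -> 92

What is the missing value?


The missing value is Carol's city
From query: Carol's city = Seoul

ANSWER: Seoul


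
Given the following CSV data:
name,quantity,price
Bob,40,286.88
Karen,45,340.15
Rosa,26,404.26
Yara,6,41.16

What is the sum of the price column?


Values in 'price' column:
  Row 1: 286.88
  Row 2: 340.15
  Row 3: 404.26
  Row 4: 41.16
Sum = 286.88 + 340.15 + 404.26 + 41.16 = 1072.45

ANSWER: 1072.45


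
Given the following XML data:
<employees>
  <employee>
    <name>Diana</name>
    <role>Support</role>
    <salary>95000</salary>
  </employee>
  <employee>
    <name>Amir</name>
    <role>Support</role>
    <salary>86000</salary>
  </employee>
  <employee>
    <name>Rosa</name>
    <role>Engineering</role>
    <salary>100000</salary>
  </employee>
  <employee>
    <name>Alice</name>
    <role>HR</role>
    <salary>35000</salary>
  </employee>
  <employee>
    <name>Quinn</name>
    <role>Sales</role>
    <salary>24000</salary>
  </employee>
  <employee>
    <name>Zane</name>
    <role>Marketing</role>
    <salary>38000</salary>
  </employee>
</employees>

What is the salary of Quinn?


Searching for <employee> with <name>Quinn</name>
Found at position 5
<salary>24000</salary>

ANSWER: 24000
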